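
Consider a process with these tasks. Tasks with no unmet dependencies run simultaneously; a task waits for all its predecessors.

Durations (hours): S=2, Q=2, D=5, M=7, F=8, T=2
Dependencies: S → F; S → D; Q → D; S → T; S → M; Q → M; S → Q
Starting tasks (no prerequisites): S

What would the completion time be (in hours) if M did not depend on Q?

With the dependency in place, S→Q→M = 2+2+7 = 11 sets the finish at 11 hours.
Without Q→M, M's earliest start moves from 4 to 2.
The longest chain is now S→F = 2+8 = 10, so the process takes 10 hours.

10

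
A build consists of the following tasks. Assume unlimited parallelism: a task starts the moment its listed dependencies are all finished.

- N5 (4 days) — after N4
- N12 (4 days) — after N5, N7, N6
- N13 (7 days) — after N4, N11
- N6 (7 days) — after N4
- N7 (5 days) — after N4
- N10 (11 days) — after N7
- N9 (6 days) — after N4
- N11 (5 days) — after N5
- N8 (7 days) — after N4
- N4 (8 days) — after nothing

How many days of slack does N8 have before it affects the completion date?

N4→N5→N11→N13 = 8+4+5+7 = 24 sets the makespan at 24 days.
N8 finishes as early as 15 and must finish by 24.
Float = 24 − 15 = 9.

9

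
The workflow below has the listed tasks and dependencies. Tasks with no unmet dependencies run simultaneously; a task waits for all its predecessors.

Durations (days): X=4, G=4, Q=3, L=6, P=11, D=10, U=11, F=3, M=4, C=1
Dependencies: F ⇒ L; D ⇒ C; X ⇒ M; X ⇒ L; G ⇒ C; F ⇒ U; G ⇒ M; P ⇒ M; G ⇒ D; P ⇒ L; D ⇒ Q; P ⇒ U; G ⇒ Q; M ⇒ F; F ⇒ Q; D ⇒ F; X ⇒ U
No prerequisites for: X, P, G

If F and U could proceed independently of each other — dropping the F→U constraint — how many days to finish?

24

Before: longest chain P→M→F→U = 11+4+3+11 = 29, finish 29.
Without F→U, U's earliest start moves from 18 to 11.
New critical path: P→M→F→L = 11+4+3+6 = 24 ⇒ 24 days.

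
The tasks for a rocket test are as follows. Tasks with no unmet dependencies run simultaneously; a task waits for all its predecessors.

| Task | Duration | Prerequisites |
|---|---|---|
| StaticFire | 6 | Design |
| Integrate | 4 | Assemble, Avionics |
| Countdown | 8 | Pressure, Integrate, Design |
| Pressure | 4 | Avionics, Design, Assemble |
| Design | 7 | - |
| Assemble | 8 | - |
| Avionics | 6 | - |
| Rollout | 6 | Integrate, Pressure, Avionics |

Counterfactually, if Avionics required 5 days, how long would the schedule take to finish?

Critical path before the change: Assemble→Pressure→Countdown = 8+4+8 = 20 giving 20 days.
Avionics is off the critical path — its longest chain is 18 days, giving 2 of slack.
That remains the longest chain; total 20 days.

20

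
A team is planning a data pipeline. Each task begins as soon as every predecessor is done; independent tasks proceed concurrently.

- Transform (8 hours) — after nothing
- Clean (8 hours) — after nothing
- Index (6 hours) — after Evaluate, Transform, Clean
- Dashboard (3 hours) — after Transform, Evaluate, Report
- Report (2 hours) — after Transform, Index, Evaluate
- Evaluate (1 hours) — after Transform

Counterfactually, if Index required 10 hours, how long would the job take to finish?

Baseline: Transform→Evaluate→Index→Report→Dashboard = 8+1+6+2+3 = 20 → 20 hours.
Index lies on that path, so at 10 hours the path becomes 24 hours.
The critical path is still Transform→Evaluate→Index→Report→Dashboard; finish is now 24 hours.

24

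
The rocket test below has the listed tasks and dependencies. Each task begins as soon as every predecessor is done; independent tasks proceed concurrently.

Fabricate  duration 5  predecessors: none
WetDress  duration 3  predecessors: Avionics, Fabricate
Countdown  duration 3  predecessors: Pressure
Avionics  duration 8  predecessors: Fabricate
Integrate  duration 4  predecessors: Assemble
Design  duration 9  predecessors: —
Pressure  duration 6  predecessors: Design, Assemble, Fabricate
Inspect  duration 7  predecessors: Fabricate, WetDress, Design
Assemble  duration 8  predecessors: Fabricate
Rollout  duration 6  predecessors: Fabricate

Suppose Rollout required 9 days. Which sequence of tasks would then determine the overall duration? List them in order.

Fabricate, Avionics, WetDress, Inspect

The binding path is Fabricate→Avionics→WetDress→Inspect = 5+8+3+7 = 23; finish at 23 days.
Rollout is off the critical path — its longest chain is 11 days, giving 12 of slack.
That remains the longest chain; total 23 days.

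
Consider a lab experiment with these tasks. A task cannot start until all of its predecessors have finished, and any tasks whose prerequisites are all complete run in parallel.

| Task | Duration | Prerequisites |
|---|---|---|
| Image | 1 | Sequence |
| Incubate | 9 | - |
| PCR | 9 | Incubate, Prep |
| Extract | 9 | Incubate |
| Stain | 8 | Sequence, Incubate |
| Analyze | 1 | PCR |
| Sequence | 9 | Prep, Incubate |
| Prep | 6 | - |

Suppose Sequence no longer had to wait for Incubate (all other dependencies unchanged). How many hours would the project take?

Original critical path: Incubate→Sequence→Stain = 9+9+8 = 26 ⇒ 26 hours.
Without Incubate→Sequence, Sequence's earliest start moves from 9 to 6.
After: Prep→Sequence→Stain = 6+9+8 = 23 → 23 hours.

23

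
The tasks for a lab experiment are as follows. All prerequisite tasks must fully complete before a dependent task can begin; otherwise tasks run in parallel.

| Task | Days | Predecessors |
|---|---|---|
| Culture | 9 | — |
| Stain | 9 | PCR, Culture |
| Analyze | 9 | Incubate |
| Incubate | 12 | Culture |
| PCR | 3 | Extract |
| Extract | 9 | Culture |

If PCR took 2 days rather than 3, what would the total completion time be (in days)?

Critical path before the change: Culture→Extract→PCR→Stain = 9+9+3+9 = 30 giving 30 days.
PCR is on the critical path; changing it to 2 makes that path 29 days.
Now Culture→Incubate→Analyze = 9+12+9 = 30 is longest, so the finish becomes 30 days.

30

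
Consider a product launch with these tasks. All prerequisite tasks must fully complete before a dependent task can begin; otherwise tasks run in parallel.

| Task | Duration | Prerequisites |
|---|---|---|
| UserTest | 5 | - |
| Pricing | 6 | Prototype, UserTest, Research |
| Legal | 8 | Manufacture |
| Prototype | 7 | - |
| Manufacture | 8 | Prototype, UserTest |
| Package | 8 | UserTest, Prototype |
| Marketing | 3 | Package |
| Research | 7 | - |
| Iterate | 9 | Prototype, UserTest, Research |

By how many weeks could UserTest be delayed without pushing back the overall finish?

The longest chain is Prototype→Manufacture→Legal = 7+8+8 = 23; overall finish 23 weeks.
The longest chain containing UserTest totals 21 weeks.
Float = 23 − 21 = 2.

2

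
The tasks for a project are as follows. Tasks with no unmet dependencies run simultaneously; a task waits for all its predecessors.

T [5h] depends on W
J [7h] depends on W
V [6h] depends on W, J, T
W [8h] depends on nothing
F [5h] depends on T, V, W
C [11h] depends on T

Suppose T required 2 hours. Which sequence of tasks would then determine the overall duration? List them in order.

Actual critical path: W→J→V→F = 8+7+6+5 = 26 ⇒ 26 hours.
T has 2 hours of float (longest path through it is 24).
That remains the longest chain; total 26 hours.

W, J, V, F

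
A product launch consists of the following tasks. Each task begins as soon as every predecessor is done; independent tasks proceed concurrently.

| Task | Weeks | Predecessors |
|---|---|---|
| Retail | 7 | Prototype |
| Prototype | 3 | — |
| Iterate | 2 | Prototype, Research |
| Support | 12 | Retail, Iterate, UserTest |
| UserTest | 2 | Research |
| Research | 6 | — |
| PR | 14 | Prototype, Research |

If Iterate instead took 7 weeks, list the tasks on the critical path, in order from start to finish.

Baseline: Prototype→Retail→Support = 3+7+12 = 22 → 22 weeks.
Iterate has 2 weeks of float (longest path through it is 20).
The binding chain switches to Research→Iterate→Support = 6+7+12 = 25; finish 25 weeks.

Research, Iterate, Support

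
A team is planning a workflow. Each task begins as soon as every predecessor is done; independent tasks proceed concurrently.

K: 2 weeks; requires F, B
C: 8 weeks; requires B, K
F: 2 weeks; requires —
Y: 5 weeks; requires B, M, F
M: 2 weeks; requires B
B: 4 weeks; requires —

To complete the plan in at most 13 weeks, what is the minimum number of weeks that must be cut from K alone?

1

Current finish: 14 weeks; target: 13.
K is on every critical path, so each week cut from K cuts the finish by one (this holds down to a finish of 13).
Need 14 − 13 = 1 week off K → K becomes 1 week, finish becomes 13.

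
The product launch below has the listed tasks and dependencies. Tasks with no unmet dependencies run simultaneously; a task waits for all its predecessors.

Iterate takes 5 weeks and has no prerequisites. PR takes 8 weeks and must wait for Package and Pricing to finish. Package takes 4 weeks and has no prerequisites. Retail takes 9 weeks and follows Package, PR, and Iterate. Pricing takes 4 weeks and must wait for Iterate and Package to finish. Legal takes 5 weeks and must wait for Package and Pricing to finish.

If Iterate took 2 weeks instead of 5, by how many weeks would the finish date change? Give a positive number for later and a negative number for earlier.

Critical path before the change: Iterate→Pricing→PR→Retail = 5+4+8+9 = 26 giving 26 weeks.
Since Iterate is critical, the -3 change carries straight to that chain (now 23 weeks).
Now Package→Pricing→PR→Retail = 4+4+8+9 = 25 is longest, so the finish becomes 25 weeks.
Change in finish: 25 − 26 = -1 weeks.

-1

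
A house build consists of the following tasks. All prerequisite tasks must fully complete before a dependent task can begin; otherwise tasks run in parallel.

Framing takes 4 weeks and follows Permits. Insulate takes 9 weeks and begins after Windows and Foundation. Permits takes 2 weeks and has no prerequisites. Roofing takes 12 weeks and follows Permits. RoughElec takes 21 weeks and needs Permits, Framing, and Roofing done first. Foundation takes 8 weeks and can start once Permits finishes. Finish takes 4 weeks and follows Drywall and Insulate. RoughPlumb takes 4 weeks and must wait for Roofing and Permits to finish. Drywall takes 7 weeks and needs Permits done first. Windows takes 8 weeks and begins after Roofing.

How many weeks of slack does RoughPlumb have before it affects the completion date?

17

Permits→Roofing→Windows→Insulate→Finish = 2+12+8+9+4 = 35 sets the makespan at 35 weeks.
RoughPlumb finishes as early as 18 and must finish by 35.
Slack of RoughPlumb = 31 − 14 = 17 weeks.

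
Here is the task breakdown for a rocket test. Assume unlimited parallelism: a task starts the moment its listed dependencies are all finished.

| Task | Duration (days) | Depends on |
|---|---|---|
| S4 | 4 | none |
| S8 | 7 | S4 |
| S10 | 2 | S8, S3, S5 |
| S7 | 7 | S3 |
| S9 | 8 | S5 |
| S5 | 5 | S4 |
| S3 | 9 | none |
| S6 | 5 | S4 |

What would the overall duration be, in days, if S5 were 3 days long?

The binding path is S4→S5→S9 = 4+5+8 = 17; finish at 17 days.
Since S5 is critical, the -2 change carries straight to that chain (now 15 days).
Now S3→S7 = 9+7 = 16 is longest, so the finish becomes 16 days.

16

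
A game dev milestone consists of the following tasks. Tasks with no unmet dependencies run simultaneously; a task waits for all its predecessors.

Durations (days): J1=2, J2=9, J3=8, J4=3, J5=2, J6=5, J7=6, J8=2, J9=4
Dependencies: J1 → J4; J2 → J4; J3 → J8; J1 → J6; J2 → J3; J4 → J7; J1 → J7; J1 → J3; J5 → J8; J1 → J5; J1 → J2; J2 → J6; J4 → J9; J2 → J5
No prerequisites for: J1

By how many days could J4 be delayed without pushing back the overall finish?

J1→J2→J3→J8 = 2+9+8+2 = 21 sets the makespan at 21 days.
J4 finishes as early as 14 and must finish by 15.
Slack of J4 = 12 − 11 = 1 day.

1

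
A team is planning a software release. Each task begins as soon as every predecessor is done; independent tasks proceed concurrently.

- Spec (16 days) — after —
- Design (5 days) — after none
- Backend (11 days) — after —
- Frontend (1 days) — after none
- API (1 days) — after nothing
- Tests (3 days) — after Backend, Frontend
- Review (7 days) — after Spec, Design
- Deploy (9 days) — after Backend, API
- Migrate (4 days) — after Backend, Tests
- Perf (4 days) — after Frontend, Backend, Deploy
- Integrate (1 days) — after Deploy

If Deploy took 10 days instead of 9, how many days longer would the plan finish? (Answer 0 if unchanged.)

Critical path before the change: Backend→Deploy→Perf = 11+9+4 = 24 giving 24 days.
Deploy lies on that path, so at 10 days the path becomes 25 days.
The critical path is still Backend→Deploy→Perf; finish is now 25 days.
Change in finish: 25 − 24 = +1 days.

1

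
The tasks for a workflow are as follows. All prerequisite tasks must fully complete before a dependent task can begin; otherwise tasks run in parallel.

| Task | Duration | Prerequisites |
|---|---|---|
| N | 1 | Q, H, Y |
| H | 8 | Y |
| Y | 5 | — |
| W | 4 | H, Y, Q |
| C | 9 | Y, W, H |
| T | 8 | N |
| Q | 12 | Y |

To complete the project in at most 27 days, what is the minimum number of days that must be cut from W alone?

Current finish: 30 days; target: 27.
W is on every critical path, so each day cut from W cuts the finish by one (this holds down to a finish of 27).
Need 30 − 27 = 3 days off W → W becomes 1 day, finish becomes 27.

3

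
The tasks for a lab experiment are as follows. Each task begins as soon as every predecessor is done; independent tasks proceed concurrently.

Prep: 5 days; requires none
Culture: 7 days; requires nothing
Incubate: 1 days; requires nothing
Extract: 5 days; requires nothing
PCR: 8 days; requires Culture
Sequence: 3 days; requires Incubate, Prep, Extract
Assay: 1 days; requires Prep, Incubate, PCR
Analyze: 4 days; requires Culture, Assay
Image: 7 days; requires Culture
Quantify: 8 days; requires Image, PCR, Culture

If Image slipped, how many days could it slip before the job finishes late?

1

The longest chain is Culture→PCR→Quantify = 7+8+8 = 23; overall finish 23 days.
The longest chain containing Image totals 22 days.
Slack of Image = 8 − 7 = 1 day.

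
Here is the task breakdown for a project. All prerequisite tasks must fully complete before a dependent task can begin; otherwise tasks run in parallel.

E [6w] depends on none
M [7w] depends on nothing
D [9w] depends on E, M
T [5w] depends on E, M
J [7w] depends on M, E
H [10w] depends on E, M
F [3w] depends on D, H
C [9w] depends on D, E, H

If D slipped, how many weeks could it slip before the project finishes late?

M→H→C = 7+10+9 = 26 sets the makespan at 26 weeks.
Longest path through D: 25 weeks (earliest finish 16, latest finish 17).
Slack of D = 8 − 7 = 1 week.

1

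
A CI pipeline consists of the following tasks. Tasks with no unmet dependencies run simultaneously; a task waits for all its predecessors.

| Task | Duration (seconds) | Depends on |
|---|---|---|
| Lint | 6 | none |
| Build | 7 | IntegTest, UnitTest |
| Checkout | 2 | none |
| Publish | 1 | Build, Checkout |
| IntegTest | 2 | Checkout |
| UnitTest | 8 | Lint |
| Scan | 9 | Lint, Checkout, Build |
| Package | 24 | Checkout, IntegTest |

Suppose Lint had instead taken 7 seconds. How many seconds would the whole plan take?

Critical path before the change: Lint→UnitTest→Build→Scan = 6+8+7+9 = 30 giving 30 seconds.
Lint lies on that path, so at 7 seconds the path becomes 31 seconds.
That remains the longest chain; total 31 seconds.

31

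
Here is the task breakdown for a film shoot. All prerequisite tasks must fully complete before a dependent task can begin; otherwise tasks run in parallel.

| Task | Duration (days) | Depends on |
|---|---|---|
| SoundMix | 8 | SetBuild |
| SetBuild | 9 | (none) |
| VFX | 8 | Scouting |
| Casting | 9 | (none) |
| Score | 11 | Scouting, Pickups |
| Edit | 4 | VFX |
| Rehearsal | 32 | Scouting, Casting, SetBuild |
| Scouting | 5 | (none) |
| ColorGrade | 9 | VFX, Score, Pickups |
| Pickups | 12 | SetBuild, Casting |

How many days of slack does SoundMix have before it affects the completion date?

24

The longest chain is Casting→Rehearsal = 9+32 = 41; overall finish 41 days.
The longest chain containing SoundMix totals 17 days.
Slack of SoundMix = 33 − 9 = 24 days.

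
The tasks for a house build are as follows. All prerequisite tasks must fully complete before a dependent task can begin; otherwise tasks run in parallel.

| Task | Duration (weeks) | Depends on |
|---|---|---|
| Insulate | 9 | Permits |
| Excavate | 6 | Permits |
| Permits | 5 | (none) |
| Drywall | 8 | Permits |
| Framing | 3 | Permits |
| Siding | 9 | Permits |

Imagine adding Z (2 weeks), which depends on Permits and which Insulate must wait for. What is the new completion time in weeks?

16

Originally the job takes 14 weeks.
With Z inserted, Insulate now waits for max(Permits, Z).
New critical path: Permits→Z→Insulate = 5+2+9 = 16 ⇒ 16 weeks.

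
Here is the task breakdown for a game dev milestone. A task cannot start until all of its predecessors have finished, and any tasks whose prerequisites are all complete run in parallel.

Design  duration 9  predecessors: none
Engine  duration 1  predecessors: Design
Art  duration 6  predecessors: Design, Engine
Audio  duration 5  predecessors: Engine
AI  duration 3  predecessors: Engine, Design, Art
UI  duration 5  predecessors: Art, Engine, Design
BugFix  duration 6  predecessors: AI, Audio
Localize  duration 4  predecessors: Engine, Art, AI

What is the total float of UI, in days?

4

The longest chain is Design→Engine→Art→AI→BugFix = 9+1+6+3+6 = 25; overall finish 25 days.
The longest chain containing UI totals 21 days.
Slack of UI = 20 − 16 = 4 days.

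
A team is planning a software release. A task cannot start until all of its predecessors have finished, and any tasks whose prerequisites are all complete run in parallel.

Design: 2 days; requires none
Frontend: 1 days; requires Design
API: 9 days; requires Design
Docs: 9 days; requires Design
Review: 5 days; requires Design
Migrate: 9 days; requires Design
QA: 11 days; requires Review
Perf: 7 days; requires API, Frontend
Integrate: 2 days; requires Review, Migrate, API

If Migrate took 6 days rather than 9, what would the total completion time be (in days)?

The binding path is Design→API→Perf = 2+9+7 = 18; finish at 18 days.
The longest path through Migrate is only 13 days, so Migrate has float 5.
That remains the longest chain; total 18 days.

18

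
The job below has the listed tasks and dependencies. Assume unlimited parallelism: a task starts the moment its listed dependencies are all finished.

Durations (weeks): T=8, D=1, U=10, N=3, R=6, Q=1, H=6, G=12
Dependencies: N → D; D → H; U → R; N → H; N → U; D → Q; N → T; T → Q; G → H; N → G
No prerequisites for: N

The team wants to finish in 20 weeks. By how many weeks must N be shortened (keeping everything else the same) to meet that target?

1

Current finish: 21 weeks; target: 20.
N is on every critical path, so each week cut from N cuts the finish by one (this holds down to a finish of 19).
Need 21 − 20 = 1 week off N → N becomes 2 weeks, finish becomes 20.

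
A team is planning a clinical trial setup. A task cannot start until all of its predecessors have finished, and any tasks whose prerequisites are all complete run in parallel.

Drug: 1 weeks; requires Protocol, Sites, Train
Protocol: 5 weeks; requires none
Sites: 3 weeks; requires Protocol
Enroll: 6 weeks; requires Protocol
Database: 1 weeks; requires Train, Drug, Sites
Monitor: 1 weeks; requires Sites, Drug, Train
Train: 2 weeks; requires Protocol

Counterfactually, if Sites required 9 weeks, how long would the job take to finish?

Critical path before the change: Protocol→Enroll = 5+6 = 11 giving 11 weeks.
Sites has 1 week of float (longest path through it is 10).
The binding chain switches to Protocol→Sites→Drug→Database = 5+9+1+1 = 16; finish 16 weeks.

16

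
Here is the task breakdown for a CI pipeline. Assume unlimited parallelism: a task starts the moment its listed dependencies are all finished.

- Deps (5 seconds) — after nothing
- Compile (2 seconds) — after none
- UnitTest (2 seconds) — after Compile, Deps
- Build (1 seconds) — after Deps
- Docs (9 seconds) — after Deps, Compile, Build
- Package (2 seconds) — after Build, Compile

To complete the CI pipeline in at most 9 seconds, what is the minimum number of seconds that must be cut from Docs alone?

Current finish: 15 seconds; target: 9.
Docs is on every critical path, so each second cut from Docs cuts the finish by one (this holds down to a finish of 8).
Need 15 − 9 = 6 seconds off Docs → Docs becomes 3 seconds, finish becomes 9.

6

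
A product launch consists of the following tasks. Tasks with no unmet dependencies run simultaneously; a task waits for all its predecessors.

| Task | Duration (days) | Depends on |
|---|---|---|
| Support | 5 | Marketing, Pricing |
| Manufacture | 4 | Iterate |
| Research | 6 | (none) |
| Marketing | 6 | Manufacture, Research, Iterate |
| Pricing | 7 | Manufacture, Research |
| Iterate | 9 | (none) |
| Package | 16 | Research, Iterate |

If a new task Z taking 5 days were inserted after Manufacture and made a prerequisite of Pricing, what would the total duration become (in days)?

30

Originally the project takes 25 days.
With Z inserted, Pricing now waits for max(Manufacture, Research, Z).
New critical path: Iterate→Manufacture→Z→Pricing→Support = 9+4+5+7+5 = 30 ⇒ 30 days.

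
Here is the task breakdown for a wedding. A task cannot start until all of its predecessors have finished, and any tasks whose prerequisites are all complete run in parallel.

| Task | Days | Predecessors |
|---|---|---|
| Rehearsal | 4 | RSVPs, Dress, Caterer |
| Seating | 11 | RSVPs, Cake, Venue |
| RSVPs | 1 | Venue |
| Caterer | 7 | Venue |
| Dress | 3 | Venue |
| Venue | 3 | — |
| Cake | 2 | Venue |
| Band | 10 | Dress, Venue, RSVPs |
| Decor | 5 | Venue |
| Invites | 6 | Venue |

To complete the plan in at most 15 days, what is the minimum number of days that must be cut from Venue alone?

1

Current finish: 16 days; target: 15.
Venue is on every critical path, so each day cut from Venue cuts the finish by one (this holds down to a finish of 14).
Need 16 − 15 = 1 day off Venue → Venue becomes 2 days, finish becomes 15.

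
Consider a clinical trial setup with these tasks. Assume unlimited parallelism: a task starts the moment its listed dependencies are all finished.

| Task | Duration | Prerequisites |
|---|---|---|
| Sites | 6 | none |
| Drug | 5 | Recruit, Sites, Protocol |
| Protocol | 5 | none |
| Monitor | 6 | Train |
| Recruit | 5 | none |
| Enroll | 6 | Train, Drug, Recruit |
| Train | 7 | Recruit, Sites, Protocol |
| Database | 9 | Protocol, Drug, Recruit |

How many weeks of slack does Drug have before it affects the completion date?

Critical path: Sites→Drug→Database = 6+5+9 = 20, so the finish is 20 weeks.
Longest path through Drug: 20 weeks (earliest finish 11, latest finish 11).
So Drug can slip 11 − 11 = 0 weeks.

0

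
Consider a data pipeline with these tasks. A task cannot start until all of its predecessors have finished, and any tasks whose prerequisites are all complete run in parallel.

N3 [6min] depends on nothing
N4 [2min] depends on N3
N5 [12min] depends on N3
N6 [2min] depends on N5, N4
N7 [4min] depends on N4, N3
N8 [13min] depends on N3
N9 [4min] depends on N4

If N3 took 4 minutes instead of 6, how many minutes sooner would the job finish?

Actual critical path: N3→N5→N6 = 6+12+2 = 20 ⇒ 20 minutes.
N3 is on the critical path; changing it to 4 makes that path 18 minutes.
No other chain overtakes it, so the finish is 18 minutes.
Change in finish: 18 − 20 = -2 minutes.

2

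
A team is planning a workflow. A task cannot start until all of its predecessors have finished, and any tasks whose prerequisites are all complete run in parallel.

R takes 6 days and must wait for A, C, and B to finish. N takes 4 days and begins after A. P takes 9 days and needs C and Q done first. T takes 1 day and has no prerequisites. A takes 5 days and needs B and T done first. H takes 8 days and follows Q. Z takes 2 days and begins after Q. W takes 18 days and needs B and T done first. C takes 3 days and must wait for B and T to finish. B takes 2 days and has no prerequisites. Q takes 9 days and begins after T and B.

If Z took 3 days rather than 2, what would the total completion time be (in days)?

The binding path is B→Q→P = 2+9+9 = 20; finish at 20 days.
Z has 7 days of float (longest path through it is 13).
That remains the longest chain; total 20 days.

20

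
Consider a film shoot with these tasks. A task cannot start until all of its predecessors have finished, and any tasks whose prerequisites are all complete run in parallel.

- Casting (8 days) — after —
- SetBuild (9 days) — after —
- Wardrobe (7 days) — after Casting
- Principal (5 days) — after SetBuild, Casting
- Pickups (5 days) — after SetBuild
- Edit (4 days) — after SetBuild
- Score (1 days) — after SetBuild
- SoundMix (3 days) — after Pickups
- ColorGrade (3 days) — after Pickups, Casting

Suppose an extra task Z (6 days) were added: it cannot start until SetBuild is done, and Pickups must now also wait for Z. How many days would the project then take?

Originally the project takes 17 days.
With Z inserted, Pickups now waits for max(SetBuild, Z).
New critical path: SetBuild→Z→Pickups→SoundMix = 9+6+5+3 = 23 ⇒ 23 days.

23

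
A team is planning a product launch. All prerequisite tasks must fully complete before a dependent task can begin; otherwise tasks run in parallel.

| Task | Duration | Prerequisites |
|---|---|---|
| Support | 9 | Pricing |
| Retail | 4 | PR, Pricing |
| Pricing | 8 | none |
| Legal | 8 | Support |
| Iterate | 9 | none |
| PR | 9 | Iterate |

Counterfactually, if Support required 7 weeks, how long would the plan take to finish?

Actual critical path: Pricing→Support→Legal = 8+9+8 = 25 ⇒ 25 weeks.
Support lies on that path, so at 7 weeks the path becomes 23 weeks.
No other chain overtakes it, so the finish is 23 weeks.

23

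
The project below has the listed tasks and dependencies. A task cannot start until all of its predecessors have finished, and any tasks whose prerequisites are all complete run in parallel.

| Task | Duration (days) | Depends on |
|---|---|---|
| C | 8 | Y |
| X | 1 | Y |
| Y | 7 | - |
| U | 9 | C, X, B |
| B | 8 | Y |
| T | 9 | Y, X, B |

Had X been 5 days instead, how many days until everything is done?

As given, the longest chain is Y→C→U = 7+8+9 = 24, so the finish is 24 days.
The longest path through X is only 17 days, so X has float 7.
The critical path is still Y→C→U; finish is now 24 days.

24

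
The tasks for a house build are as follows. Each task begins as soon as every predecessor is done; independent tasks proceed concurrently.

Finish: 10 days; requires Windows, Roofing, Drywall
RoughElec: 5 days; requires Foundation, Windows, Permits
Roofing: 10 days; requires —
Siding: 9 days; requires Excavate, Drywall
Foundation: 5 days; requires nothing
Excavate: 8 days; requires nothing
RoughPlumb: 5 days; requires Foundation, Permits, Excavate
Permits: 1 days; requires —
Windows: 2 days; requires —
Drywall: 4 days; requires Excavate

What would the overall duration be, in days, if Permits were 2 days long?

Baseline: Excavate→Drywall→Finish = 8+4+10 = 22 → 22 days.
The longest path through Permits is only 6 days, so Permits has float 16.
No other chain overtakes it, so the finish is 22 days.

22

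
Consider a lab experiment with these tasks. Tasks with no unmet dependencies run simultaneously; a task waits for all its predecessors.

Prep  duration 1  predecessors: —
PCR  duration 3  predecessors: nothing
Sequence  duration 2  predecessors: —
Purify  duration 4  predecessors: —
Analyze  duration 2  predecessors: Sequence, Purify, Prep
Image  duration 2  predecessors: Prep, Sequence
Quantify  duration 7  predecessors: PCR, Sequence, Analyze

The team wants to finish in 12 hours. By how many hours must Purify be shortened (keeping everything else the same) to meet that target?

Current finish: 13 hours; target: 12.
Purify is on every critical path, so each hour cut from Purify cuts the finish by one (this holds down to a finish of 11).
Need 13 − 12 = 1 hour off Purify → Purify becomes 3 hours, finish becomes 12.

1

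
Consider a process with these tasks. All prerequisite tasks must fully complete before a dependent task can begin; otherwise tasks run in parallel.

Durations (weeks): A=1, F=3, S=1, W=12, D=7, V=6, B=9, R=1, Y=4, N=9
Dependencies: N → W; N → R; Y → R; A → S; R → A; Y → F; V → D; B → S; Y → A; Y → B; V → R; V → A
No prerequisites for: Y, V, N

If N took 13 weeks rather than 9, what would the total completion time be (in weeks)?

25

The binding path is N→W = 9+12 = 21; finish at 21 weeks.
Since N is critical, the +4 change carries straight to that chain (now 25 weeks).
That remains the longest chain; total 25 weeks.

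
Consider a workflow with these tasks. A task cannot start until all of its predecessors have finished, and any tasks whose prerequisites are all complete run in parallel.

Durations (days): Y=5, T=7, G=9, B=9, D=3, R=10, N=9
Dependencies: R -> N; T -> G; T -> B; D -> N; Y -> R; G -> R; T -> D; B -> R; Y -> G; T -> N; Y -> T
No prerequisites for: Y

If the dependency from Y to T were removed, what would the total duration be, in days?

35

With the dependency in place, Y→T→G→R→N = 5+7+9+10+9 = 40 sets the finish at 40 days.
Without Y→T, T's earliest start moves from 5 to 0.
After: T→G→R→N = 7+9+10+9 = 35 → 35 days.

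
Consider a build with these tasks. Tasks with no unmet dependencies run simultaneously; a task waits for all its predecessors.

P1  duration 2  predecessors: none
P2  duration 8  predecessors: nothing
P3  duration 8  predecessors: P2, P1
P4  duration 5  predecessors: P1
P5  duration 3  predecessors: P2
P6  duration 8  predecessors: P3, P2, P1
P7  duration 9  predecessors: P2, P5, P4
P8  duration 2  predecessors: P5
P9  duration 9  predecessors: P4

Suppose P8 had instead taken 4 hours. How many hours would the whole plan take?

24

Critical path before the change: P2→P3→P6 = 8+8+8 = 24 giving 24 hours.
P8 is off the critical path — its longest chain is 13 hours, giving 11 of slack.
No other chain overtakes it, so the finish is 24 hours.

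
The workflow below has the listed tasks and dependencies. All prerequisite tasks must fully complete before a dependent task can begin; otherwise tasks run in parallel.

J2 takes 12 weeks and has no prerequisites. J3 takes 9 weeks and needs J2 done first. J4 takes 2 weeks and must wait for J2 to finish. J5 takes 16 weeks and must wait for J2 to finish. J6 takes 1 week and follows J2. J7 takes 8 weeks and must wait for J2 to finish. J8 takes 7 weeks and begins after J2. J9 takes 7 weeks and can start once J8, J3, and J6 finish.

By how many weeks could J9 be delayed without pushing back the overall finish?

J2→J3→J9 = 12+9+7 = 28 sets the makespan at 28 weeks.
Longest path through J9: 28 weeks (earliest finish 28, latest finish 28).
Slack of J9 = 21 − 21 = 0 weeks.

0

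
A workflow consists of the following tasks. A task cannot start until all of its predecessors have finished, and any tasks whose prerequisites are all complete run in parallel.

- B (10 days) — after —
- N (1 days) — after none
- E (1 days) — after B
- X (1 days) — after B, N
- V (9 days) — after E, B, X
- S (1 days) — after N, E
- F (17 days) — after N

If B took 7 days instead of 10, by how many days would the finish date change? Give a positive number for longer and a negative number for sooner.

As given, the longest chain is B→E→V = 10+1+9 = 20, so the finish is 20 days.
Since B is critical, the -3 change carries straight to that chain (now 17 days).
Now N→F = 1+17 = 18 is longest, so the finish becomes 18 days.
Change in finish: 18 − 20 = -2 days.

-2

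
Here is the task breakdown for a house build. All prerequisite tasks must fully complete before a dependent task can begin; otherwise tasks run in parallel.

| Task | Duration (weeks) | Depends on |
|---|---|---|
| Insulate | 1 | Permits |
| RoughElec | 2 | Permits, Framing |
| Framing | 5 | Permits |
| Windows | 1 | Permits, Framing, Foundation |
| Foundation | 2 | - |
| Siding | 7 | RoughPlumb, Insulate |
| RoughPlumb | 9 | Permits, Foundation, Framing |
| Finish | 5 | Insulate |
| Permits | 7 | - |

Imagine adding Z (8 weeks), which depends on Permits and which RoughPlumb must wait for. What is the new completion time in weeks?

Originally the job takes 28 weeks.
With Z inserted, RoughPlumb now waits for max(Permits, Foundation, Framing, Z).
New critical path: Permits→Z→RoughPlumb→Siding = 7+8+9+7 = 31 ⇒ 31 weeks.

31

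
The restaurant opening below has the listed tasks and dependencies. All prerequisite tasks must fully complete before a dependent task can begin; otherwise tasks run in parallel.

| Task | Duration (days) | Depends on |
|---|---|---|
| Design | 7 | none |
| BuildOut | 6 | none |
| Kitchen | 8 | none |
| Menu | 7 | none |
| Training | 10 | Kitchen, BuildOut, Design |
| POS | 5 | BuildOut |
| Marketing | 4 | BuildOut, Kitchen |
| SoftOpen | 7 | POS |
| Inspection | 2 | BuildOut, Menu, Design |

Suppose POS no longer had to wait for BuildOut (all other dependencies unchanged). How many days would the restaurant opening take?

18

Original critical path: BuildOut→POS→SoftOpen = 6+5+7 = 18 ⇒ 18 days.
Without BuildOut→POS, POS's earliest start moves from 6 to 0.
New critical path: Kitchen→Training = 8+10 = 18 ⇒ 18 days.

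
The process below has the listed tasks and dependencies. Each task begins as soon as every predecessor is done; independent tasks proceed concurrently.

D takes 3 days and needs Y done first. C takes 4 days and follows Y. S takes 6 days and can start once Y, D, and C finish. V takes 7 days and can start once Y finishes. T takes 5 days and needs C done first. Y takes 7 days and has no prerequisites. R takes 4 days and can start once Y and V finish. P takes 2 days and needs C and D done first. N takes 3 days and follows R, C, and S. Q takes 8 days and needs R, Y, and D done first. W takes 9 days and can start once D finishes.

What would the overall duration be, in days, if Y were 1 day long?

Critical path before the change: Y→V→R→Q = 7+7+4+8 = 26 giving 26 days.
Since Y is critical, the -6 change carries straight to that chain (now 20 days).
That remains the longest chain; total 20 days.

20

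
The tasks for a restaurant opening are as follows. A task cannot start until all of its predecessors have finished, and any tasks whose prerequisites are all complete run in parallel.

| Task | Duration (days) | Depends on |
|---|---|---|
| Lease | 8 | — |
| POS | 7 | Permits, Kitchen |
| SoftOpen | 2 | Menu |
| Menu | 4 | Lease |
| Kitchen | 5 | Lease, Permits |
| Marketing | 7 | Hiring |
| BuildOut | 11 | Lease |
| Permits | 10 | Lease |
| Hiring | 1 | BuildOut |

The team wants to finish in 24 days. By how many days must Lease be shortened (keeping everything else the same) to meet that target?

Current finish: 30 days; target: 24.
Lease is on every critical path, so each day cut from Lease cuts the finish by one (this holds down to a finish of 23).
Need 30 − 24 = 6 days off Lease → Lease becomes 2 days, finish becomes 24.

6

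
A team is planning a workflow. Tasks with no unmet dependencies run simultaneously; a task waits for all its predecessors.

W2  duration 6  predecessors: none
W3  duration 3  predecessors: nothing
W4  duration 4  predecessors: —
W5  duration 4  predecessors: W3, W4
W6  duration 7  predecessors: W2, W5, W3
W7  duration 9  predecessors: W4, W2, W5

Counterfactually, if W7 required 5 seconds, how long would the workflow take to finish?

The binding path is W4→W5→W7 = 4+4+9 = 17; finish at 17 seconds.
W7 is on the critical path; changing it to 5 makes that path 13 seconds.
Now W4→W5→W6 = 4+4+7 = 15 is longest, so the finish becomes 15 seconds.

15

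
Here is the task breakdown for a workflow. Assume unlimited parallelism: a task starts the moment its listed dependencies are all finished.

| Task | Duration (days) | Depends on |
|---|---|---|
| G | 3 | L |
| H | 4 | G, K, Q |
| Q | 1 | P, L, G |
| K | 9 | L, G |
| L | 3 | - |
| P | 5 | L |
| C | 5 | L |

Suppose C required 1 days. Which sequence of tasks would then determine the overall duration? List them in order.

L, G, K, H

The binding path is L→G→K→H = 3+3+9+4 = 19; finish at 19 days.
C has 11 days of float (longest path through it is 8).
No other chain overtakes it, so the finish is 19 days.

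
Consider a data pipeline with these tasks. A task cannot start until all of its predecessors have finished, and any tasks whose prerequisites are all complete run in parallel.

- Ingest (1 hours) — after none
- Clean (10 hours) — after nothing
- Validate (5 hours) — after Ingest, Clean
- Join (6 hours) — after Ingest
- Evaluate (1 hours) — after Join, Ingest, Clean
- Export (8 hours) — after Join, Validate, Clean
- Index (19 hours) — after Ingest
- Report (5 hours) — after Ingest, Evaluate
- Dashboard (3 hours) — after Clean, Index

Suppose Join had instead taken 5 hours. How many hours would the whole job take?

Baseline: Ingest→Index→Dashboard = 1+19+3 = 23 → 23 hours.
The longest path through Join is only 15 hours, so Join has float 8.
No other chain overtakes it, so the finish is 23 hours.

23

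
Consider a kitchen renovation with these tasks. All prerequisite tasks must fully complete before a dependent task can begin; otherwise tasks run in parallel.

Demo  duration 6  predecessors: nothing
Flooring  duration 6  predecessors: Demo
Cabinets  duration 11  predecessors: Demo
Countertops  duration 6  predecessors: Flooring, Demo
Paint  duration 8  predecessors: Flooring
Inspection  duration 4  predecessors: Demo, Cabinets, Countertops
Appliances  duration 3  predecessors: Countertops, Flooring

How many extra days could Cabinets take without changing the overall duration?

Critical path: Demo→Flooring→Countertops→Inspection = 6+6+6+4 = 22, so the finish is 22 days.
Longest path through Cabinets: 21 days (earliest finish 17, latest finish 18).
So Cabinets can slip 18 − 17 = 1 day.

1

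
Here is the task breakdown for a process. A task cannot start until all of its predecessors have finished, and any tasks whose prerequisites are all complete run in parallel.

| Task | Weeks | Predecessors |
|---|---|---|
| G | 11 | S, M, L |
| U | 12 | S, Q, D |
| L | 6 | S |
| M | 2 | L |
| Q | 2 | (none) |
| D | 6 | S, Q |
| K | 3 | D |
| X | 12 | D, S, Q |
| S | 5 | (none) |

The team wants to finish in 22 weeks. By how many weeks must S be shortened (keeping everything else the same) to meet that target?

2

Current finish: 24 weeks; target: 22.
S is on every critical path, so each week cut from S cuts the finish by one (this holds down to a finish of 20).
Need 24 − 22 = 2 weeks off S → S becomes 3 weeks, finish becomes 22.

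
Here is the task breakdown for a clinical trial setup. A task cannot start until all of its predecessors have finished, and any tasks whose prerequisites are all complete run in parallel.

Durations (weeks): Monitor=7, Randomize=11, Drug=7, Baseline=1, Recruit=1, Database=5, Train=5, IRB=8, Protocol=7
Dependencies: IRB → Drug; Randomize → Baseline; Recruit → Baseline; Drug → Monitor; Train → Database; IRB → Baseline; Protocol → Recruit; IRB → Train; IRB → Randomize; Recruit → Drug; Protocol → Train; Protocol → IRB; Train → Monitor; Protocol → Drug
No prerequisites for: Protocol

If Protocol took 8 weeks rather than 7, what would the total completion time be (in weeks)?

30

Critical path before the change: Protocol→IRB→Drug→Monitor = 7+8+7+7 = 29 giving 29 weeks.
Protocol lies on that path, so at 8 weeks the path becomes 30 weeks.
No other chain overtakes it, so the finish is 30 weeks.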